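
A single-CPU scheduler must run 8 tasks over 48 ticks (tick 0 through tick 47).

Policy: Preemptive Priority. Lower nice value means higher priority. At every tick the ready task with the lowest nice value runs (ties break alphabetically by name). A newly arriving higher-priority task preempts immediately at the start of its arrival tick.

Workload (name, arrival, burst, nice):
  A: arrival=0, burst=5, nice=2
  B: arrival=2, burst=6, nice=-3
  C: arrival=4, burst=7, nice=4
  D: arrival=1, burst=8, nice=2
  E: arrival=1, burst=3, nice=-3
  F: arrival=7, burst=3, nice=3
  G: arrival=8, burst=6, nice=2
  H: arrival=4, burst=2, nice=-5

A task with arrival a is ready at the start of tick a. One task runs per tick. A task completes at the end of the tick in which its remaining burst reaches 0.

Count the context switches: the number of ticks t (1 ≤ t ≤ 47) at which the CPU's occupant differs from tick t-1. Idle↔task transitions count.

t=0: ready={A} → run A
t=1: ready={A,D,E} → run E
t=2: ready={A,B,D,E} → run B
t=3: ready={A,B,D,E} → run B
t=4: ready={A,B,C,D,E,H} → run H
t=5: ready={A,B,C,D,E,H} → run H
t=6: ready={A,B,C,D,E} → run B
t=7: ready={A,B,C,D,E,F} → run B
t=8: ready={A,B,C,D,E,F,G} → run B
t=9: ready={A,B,C,D,E,F,G} → run B
t=10: ready={A,C,D,E,F,G} → run E
t=11: ready={A,C,D,E,F,G} → run E
t=12: ready={A,C,D,F,G} → run A
t=13: ready={A,C,D,F,G} → run A
t=14: ready={A,C,D,F,G} → run A
t=15: ready={A,C,D,F,G} → run A
t=16: ready={C,D,F,G} → run D
t=17: ready={C,D,F,G} → run D
t=18: ready={C,D,F,G} → run D
t=19: ready={C,D,F,G} → run D
t=20: ready={C,D,F,G} → run D
t=21: ready={C,D,F,G} → run D
t=22: ready={C,D,F,G} → run D
t=23: ready={C,D,F,G} → run D
t=24: ready={C,F,G} → run G
t=25: ready={C,F,G} → run G
t=26: ready={C,F,G} → run G
t=27: ready={C,F,G} → run G
t=28: ready={C,F,G} → run G
t=29: ready={C,F,G} → run G
t=30: ready={C,F} → run F
t=31: ready={C,F} → run F
t=32: ready={C,F} → run F
t=33: ready={C} → run C
t=34: ready={C} → run C
t=35: ready={C} → run C
t=36: ready={C} → run C
t=37: ready={C} → run C
t=38: ready={C} → run C
t=39: ready={C} → run C
t=40: (idle)
t=41: (idle)
t=42: (idle)
t=43: (idle)
t=44: (idle)
t=45: (idle)
t=46: (idle)
t=47: (idle)

context switches = 11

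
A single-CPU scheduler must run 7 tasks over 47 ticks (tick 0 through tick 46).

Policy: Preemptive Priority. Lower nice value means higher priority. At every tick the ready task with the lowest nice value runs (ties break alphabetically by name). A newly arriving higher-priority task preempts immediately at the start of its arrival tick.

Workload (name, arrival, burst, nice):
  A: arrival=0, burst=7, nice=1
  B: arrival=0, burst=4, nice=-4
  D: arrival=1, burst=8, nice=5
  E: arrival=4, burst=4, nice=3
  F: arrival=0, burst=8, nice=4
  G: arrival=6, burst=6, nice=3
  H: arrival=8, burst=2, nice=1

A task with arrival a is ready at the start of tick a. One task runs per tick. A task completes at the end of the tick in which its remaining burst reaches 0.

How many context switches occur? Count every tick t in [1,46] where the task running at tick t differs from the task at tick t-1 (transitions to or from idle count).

t=0: ready={A,B,F} → run B
t=1: ready={A,B,D,F} → run B
t=2: ready={A,B,D,F} → run B
t=3: ready={A,B,D,F} → run B
t=4: ready={A,D,E,F} → run A
t=5: ready={A,D,E,F} → run A
t=6: ready={A,D,E,F,G} → run A
t=7: ready={A,D,E,F,G} → run A
t=8: ready={A,D,E,F,G,H} → run A
t=9: ready={A,D,E,F,G,H} → run A
t=10: ready={A,D,E,F,G,H} → run A
t=11: ready={D,E,F,G,H} → run H
t=12: ready={D,E,F,G,H} → run H
t=13: ready={D,E,F,G} → run E
t=14: ready={D,E,F,G} → run E
t=15: ready={D,E,F,G} → run E
t=16: ready={D,E,F,G} → run E
t=17: ready={D,F,G} → run G
t=18: ready={D,F,G} → run G
t=19: ready={D,F,G} → run G
t=20: ready={D,F,G} → run G
t=21: ready={D,F,G} → run G
t=22: ready={D,F,G} → run G
t=23: ready={D,F} → run F
t=24: ready={D,F} → run F
t=25: ready={D,F} → run F
t=26: ready={D,F} → run F
t=27: ready={D,F} → run F
t=28: ready={D,F} → run F
t=29: ready={D,F} → run F
t=30: ready={D,F} → run F
t=31: ready={D} → run D
t=32: ready={D} → run D
t=33: ready={D} → run D
t=34: ready={D} → run D
t=35: ready={D} → run D
t=36: ready={D} → run D
t=37: ready={D} → run D
t=38: ready={D} → run D
t=39: (idle)
t=40: (idle)
t=41: (idle)
t=42: (idle)
t=43: (idle)
t=44: (idle)
t=45: (idle)
t=46: (idle)

context switches = 7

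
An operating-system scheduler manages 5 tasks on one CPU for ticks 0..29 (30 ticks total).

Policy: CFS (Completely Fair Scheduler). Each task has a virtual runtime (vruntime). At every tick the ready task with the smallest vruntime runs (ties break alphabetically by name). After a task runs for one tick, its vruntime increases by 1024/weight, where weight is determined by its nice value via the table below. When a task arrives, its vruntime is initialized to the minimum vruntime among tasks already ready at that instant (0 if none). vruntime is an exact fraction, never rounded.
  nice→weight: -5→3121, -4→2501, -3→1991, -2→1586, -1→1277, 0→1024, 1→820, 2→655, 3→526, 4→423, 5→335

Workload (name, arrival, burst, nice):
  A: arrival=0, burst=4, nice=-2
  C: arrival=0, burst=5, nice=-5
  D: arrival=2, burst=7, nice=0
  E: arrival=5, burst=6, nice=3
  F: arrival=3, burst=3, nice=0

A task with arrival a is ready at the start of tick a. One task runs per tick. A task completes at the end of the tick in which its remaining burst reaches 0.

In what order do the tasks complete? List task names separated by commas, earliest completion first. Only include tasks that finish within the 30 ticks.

completion order = C, A, F, D, E

t=0: vr[A=0 C=0] → run A
t=1: vr[A=512/793 C=0] → run C
t=2: vr[A=512/793 C=1024/3121 D=1024/3121] → run C
t=3: vr[A=512/793 C=2048/3121 D=1024/3121 F=1024/3121] → run D
t=4: vr[A=512/793 C=2048/3121 D=4145/3121 F=1024/3121] → run F
t=5: vr[A=512/793 C=2048/3121 D=4145/3121 E=512/793 F=4145/3121] → run A
t=6: vr[A=1024/793 C=2048/3121 D=4145/3121 E=512/793 F=4145/3121] → run E
t=7: vr[A=1024/793 C=2048/3121 D=4145/3121 E=540672/208559 F=4145/3121] → run C
t=8: vr[A=1024/793 C=3072/3121 D=4145/3121 E=540672/208559 F=4145/3121] → run C
t=9: vr[A=1024/793 C=4096/3121 D=4145/3121 E=540672/208559 F=4145/3121] → run A
t=10: vr[A=1536/793 C=4096/3121 D=4145/3121 E=540672/208559 F=4145/3121] → run C
t=11: vr[A=1536/793 D=4145/3121 E=540672/208559 F=4145/3121] → run D
t=12: vr[A=1536/793 D=7266/3121 E=540672/208559 F=4145/3121] → run F
t=13: vr[A=1536/793 D=7266/3121 E=540672/208559 F=7266/3121] → run A
t=14: vr[D=7266/3121 E=540672/208559 F=7266/3121] → run D
t=15: vr[D=10387/3121 E=540672/208559 F=7266/3121] → run F
t=16: vr[D=10387/3121 E=540672/208559] → run E
t=17: vr[D=10387/3121 E=946688/208559] → run D
t=18: vr[D=13508/3121 E=946688/208559] → run D
t=19: vr[D=16629/3121 E=946688/208559] → run E
t=20: vr[D=16629/3121 E=1352704/208559] → run D
t=21: vr[D=19750/3121 E=1352704/208559] → run D
t=22: vr[E=1352704/208559] → run E
t=23: vr[E=1758720/208559] → run E
t=24: vr[E=2164736/208559] → run E
t=25: (idle)
t=26: (idle)
t=27: (idle)
t=28: (idle)
t=29: (idle)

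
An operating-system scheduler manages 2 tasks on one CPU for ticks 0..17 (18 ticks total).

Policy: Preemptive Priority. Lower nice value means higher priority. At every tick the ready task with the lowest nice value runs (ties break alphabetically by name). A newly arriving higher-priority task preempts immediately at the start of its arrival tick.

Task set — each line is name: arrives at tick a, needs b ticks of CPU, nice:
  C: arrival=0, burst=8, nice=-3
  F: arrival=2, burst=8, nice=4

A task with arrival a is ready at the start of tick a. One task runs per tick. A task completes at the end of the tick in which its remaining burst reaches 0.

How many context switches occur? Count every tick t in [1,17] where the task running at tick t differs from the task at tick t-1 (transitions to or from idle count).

t=0: ready={C} → run C
t=1: ready={C} → run C
t=2: ready={C,F} → run C
t=3: ready={C,F} → run C
t=4: ready={C,F} → run C
t=5: ready={C,F} → run C
t=6: ready={C,F} → run C
t=7: ready={C,F} → run C
t=8: ready={F} → run F
t=9: ready={F} → run F
t=10: ready={F} → run F
t=11: ready={F} → run F
t=12: ready={F} → run F
t=13: ready={F} → run F
t=14: ready={F} → run F
t=15: ready={F} → run F
t=16: (idle)
t=17: (idle)

context switches = 2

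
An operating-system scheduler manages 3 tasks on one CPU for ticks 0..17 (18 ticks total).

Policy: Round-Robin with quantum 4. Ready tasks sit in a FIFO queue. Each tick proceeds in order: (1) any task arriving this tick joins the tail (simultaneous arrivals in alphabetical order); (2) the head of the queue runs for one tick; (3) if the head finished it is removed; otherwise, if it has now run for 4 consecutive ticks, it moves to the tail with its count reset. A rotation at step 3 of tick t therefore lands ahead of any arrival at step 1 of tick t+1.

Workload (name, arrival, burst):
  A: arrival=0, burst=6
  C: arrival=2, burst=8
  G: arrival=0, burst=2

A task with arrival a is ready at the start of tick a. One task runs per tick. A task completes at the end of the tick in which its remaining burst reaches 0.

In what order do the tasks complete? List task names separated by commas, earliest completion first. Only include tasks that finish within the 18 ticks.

t=0: queue=[A,G] q_used=0 → run A
t=1: queue=[A,G] q_used=1 → run A
t=2: queue=[A,G,C] q_used=2 → run A
t=3: queue=[A,G,C] q_used=3 → run A
t=4: queue=[G,C,A] q_used=0 → run G
t=5: queue=[G,C,A] q_used=1 → run G
t=6: queue=[C,A] q_used=0 → run C
t=7: queue=[C,A] q_used=1 → run C
t=8: queue=[C,A] q_used=2 → run C
t=9: queue=[C,A] q_used=3 → run C
t=10: queue=[A,C] q_used=0 → run A
t=11: queue=[A,C] q_used=1 → run A
t=12: queue=[C] q_used=0 → run C
t=13: queue=[C] q_used=1 → run C
t=14: queue=[C] q_used=2 → run C
t=15: queue=[C] q_used=3 → run C
t=16: (idle)
t=17: (idle)

completion order = G, A, C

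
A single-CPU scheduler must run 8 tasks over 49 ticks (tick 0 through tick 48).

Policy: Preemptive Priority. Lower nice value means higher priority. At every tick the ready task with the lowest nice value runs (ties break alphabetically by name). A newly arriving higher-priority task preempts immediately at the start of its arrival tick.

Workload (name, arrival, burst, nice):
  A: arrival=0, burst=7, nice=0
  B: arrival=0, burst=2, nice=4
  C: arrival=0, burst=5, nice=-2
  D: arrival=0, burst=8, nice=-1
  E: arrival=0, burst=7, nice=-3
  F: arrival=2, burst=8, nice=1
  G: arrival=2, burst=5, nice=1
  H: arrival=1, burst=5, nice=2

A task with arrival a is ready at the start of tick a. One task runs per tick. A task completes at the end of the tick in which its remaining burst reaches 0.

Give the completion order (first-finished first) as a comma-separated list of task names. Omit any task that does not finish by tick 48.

completion order = E, C, D, A, F, G, H, B

t=0: ready={A,B,C,D,E} → run E
t=1: ready={A,B,C,D,E,H} → run E
t=2: ready={A,B,C,D,E,F,G,H} → run E
t=3: ready={A,B,C,D,E,F,G,H} → run E
t=4: ready={A,B,C,D,E,F,G,H} → run E
t=5: ready={A,B,C,D,E,F,G,H} → run E
t=6: ready={A,B,C,D,E,F,G,H} → run E
t=7: ready={A,B,C,D,F,G,H} → run C
t=8: ready={A,B,C,D,F,G,H} → run C
t=9: ready={A,B,C,D,F,G,H} → run C
t=10: ready={A,B,C,D,F,G,H} → run C
t=11: ready={A,B,C,D,F,G,H} → run C
t=12: ready={A,B,D,F,G,H} → run D
t=13: ready={A,B,D,F,G,H} → run D
t=14: ready={A,B,D,F,G,H} → run D
t=15: ready={A,B,D,F,G,H} → run D
t=16: ready={A,B,D,F,G,H} → run D
t=17: ready={A,B,D,F,G,H} → run D
t=18: ready={A,B,D,F,G,H} → run D
t=19: ready={A,B,D,F,G,H} → run D
t=20: ready={A,B,F,G,H} → run A
t=21: ready={A,B,F,G,H} → run A
t=22: ready={A,B,F,G,H} → run A
t=23: ready={A,B,F,G,H} → run A
t=24: ready={A,B,F,G,H} → run A
t=25: ready={A,B,F,G,H} → run A
t=26: ready={A,B,F,G,H} → run A
t=27: ready={B,F,G,H} → run F
t=28: ready={B,F,G,H} → run F
t=29: ready={B,F,G,H} → run F
t=30: ready={B,F,G,H} → run F
t=31: ready={B,F,G,H} → run F
t=32: ready={B,F,G,H} → run F
t=33: ready={B,F,G,H} → run F
t=34: ready={B,F,G,H} → run F
t=35: ready={B,G,H} → run G
t=36: ready={B,G,H} → run G
t=37: ready={B,G,H} → run G
t=38: ready={B,G,H} → run G
t=39: ready={B,G,H} → run G
t=40: ready={B,H} → run H
t=41: ready={B,H} → run H
t=42: ready={B,H} → run H
t=43: ready={B,H} → run H
t=44: ready={B,H} → run H
t=45: ready={B} → run B
t=46: ready={B} → run B
t=47: (idle)
t=48: (idle)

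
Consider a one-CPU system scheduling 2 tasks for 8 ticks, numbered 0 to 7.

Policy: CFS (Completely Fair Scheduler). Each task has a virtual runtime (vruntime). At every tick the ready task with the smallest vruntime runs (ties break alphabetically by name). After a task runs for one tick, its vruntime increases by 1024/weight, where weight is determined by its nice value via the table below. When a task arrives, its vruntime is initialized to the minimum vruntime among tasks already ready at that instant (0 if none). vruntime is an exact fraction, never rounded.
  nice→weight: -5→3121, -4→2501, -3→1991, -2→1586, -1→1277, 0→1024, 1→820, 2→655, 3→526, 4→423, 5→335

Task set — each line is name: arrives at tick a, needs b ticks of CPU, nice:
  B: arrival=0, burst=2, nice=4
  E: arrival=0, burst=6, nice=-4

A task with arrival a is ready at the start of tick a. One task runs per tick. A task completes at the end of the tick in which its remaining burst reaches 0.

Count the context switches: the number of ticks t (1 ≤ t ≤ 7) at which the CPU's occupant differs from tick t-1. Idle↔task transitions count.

context switches = 2

t=0: vr[B=0 E=0] → run B
t=1: vr[B=1024/423 E=0] → run E
t=2: vr[B=1024/423 E=1024/2501] → run E
t=3: vr[B=1024/423 E=2048/2501] → run E
t=4: vr[B=1024/423 E=3072/2501] → run E
t=5: vr[B=1024/423 E=4096/2501] → run E
t=6: vr[B=1024/423 E=5120/2501] → run E
t=7: vr[B=1024/423] → run B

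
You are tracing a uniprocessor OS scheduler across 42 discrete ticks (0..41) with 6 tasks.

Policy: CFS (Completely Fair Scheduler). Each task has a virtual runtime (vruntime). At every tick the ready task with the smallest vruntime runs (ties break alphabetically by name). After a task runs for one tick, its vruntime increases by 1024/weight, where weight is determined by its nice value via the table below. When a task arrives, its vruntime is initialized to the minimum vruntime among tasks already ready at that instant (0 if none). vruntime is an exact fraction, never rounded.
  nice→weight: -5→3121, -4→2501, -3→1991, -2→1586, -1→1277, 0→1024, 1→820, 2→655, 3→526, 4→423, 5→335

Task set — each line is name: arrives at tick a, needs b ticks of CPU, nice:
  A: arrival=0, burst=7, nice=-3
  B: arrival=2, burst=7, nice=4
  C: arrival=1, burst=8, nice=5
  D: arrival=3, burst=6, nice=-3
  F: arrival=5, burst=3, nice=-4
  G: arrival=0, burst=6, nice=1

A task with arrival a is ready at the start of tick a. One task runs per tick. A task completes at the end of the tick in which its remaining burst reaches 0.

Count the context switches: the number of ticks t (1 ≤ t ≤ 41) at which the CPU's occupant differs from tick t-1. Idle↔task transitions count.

t=0: vr[A=0 G=0] → run A
t=1: vr[A=1024/1991 C=0 G=0] → run C
t=2: vr[A=1024/1991 B=0 C=1024/335 G=0] → run B
t=3: vr[A=1024/1991 B=1024/423 C=1024/335 D=0 G=0] → run D
t=4: vr[A=1024/1991 B=1024/423 C=1024/335 D=1024/1991 G=0] → run G
t=5: vr[A=1024/1991 B=1024/423 C=1024/335 D=1024/1991 F=1024/1991 G=256/205] → run A
t=6: vr[A=2048/1991 B=1024/423 C=1024/335 D=1024/1991 F=1024/1991 G=256/205] → run D
t=7: vr[A=2048/1991 B=1024/423 C=1024/335 D=2048/1991 F=1024/1991 G=256/205] → run F
t=8: vr[A=2048/1991 B=1024/423 C=1024/335 D=2048/1991 F=4599808/4979491 G=256/205] → run F
t=9: vr[A=2048/1991 B=1024/423 C=1024/335 D=2048/1991 F=6638592/4979491 G=256/205] → run A
t=10: vr[A=3072/1991 B=1024/423 C=1024/335 D=2048/1991 F=6638592/4979491 G=256/205] → run D
t=11: vr[A=3072/1991 B=1024/423 C=1024/335 D=3072/1991 F=6638592/4979491 G=256/205] → run G
t=12: vr[A=3072/1991 B=1024/423 C=1024/335 D=3072/1991 F=6638592/4979491 G=512/205] → run F
t=13: vr[A=3072/1991 B=1024/423 C=1024/335 D=3072/1991 G=512/205] → run A
t=14: vr[A=4096/1991 B=1024/423 C=1024/335 D=3072/1991 G=512/205] → run D
t=15: vr[A=4096/1991 B=1024/423 C=1024/335 D=4096/1991 G=512/205] → run A
t=16: vr[A=5120/1991 B=1024/423 C=1024/335 D=4096/1991 G=512/205] → run D
t=17: vr[A=5120/1991 B=1024/423 C=1024/335 D=5120/1991 G=512/205] → run B
t=18: vr[A=5120/1991 B=2048/423 C=1024/335 D=5120/1991 G=512/205] → run G
t=19: vr[A=5120/1991 B=2048/423 C=1024/335 D=5120/1991 G=768/205] → run A
t=20: vr[A=6144/1991 B=2048/423 C=1024/335 D=5120/1991 G=768/205] → run D
t=21: vr[A=6144/1991 B=2048/423 C=1024/335 G=768/205] → run C
t=22: vr[A=6144/1991 B=2048/423 C=2048/335 G=768/205] → run A
t=23: vr[B=2048/423 C=2048/335 G=768/205] → run G
t=24: vr[B=2048/423 C=2048/335 G=1024/205] → run B
t=25: vr[B=1024/141 C=2048/335 G=1024/205] → run G
t=26: vr[B=1024/141 C=2048/335 G=256/41] → run C
t=27: vr[B=1024/141 C=3072/335 G=256/41] → run G
t=28: vr[B=1024/141 C=3072/335] → run B
t=29: vr[B=4096/423 C=3072/335] → run C
t=30: vr[B=4096/423 C=4096/335] → run B
t=31: vr[B=5120/423 C=4096/335] → run B
t=32: vr[B=2048/141 C=4096/335] → run C
t=33: vr[B=2048/141 C=1024/67] → run B
t=34: vr[C=1024/67] → run C
t=35: vr[C=6144/335] → run C
t=36: vr[C=7168/335] → run C
t=37: (idle)
t=38: (idle)
t=39: (idle)
t=40: (idle)
t=41: (idle)

context switches = 33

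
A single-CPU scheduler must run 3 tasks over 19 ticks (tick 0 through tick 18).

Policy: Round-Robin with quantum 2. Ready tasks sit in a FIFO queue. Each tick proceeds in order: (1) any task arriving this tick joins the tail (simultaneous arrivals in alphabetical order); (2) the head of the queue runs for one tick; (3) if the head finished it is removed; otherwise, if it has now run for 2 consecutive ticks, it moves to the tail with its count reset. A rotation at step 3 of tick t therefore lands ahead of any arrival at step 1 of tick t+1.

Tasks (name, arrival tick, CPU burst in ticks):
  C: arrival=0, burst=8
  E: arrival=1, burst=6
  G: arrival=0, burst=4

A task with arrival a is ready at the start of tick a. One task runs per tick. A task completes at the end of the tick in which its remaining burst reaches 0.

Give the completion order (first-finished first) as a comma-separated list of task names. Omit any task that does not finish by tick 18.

completion order = G, E, C

t=0: queue=[C,G] q_used=0 → run C
t=1: queue=[C,G,E] q_used=1 → run C
t=2: queue=[G,E,C] q_used=0 → run G
t=3: queue=[G,E,C] q_used=1 → run G
t=4: queue=[E,C,G] q_used=0 → run E
t=5: queue=[E,C,G] q_used=1 → run E
t=6: queue=[C,G,E] q_used=0 → run C
t=7: queue=[C,G,E] q_used=1 → run C
t=8: queue=[G,E,C] q_used=0 → run G
t=9: queue=[G,E,C] q_used=1 → run G
t=10: queue=[E,C] q_used=0 → run E
t=11: queue=[E,C] q_used=1 → run E
t=12: queue=[C,E] q_used=0 → run C
t=13: queue=[C,E] q_used=1 → run C
t=14: queue=[E,C] q_used=0 → run E
t=15: queue=[E,C] q_used=1 → run E
t=16: queue=[C] q_used=0 → run C
t=17: queue=[C] q_used=1 → run C
t=18: (idle)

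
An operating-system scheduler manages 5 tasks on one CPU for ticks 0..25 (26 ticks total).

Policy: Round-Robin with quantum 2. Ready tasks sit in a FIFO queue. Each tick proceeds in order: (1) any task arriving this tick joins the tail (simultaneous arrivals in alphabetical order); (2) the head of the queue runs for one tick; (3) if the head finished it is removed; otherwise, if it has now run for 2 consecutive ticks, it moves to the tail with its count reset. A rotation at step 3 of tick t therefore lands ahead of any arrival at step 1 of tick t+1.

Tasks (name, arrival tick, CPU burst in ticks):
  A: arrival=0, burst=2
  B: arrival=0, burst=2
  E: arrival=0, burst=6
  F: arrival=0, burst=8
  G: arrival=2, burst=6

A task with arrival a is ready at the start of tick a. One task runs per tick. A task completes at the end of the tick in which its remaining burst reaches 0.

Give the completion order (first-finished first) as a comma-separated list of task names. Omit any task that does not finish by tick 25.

t=0: queue=[A,B,E,F] q_used=0 → run A
t=1: queue=[A,B,E,F] q_used=1 → run A
t=2: queue=[B,E,F,G] q_used=0 → run B
t=3: queue=[B,E,F,G] q_used=1 → run B
t=4: queue=[E,F,G] q_used=0 → run E
t=5: queue=[E,F,G] q_used=1 → run E
t=6: queue=[F,G,E] q_used=0 → run F
t=7: queue=[F,G,E] q_used=1 → run F
t=8: queue=[G,E,F] q_used=0 → run G
t=9: queue=[G,E,F] q_used=1 → run G
t=10: queue=[E,F,G] q_used=0 → run E
t=11: queue=[E,F,G] q_used=1 → run E
t=12: queue=[F,G,E] q_used=0 → run F
t=13: queue=[F,G,E] q_used=1 → run F
t=14: queue=[G,E,F] q_used=0 → run G
t=15: queue=[G,E,F] q_used=1 → run G
t=16: queue=[E,F,G] q_used=0 → run E
t=17: queue=[E,F,G] q_used=1 → run E
t=18: queue=[F,G] q_used=0 → run F
t=19: queue=[F,G] q_used=1 → run F
t=20: queue=[G,F] q_used=0 → run G
t=21: queue=[G,F] q_used=1 → run G
t=22: queue=[F] q_used=0 → run F
t=23: queue=[F] q_used=1 → run F
t=24: (idle)
t=25: (idle)

completion order = A, B, E, G, F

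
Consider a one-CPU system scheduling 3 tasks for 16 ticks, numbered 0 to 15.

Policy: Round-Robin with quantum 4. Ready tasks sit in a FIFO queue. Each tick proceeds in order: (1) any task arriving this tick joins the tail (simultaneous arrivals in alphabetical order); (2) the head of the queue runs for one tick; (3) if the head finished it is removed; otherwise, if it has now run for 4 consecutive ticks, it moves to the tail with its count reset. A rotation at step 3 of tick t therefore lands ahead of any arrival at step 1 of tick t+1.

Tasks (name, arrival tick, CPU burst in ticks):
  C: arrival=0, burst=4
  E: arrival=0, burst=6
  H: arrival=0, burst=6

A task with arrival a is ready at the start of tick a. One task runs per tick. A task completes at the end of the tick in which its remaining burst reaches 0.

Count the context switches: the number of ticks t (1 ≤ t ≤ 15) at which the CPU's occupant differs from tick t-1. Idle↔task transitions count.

context switches = 4

t=0: queue=[C,E,H] q_used=0 → run C
t=1: queue=[C,E,H] q_used=1 → run C
t=2: queue=[C,E,H] q_used=2 → run C
t=3: queue=[C,E,H] q_used=3 → run C
t=4: queue=[E,H] q_used=0 → run E
t=5: queue=[E,H] q_used=1 → run E
t=6: queue=[E,H] q_used=2 → run E
t=7: queue=[E,H] q_used=3 → run E
t=8: queue=[H,E] q_used=0 → run H
t=9: queue=[H,E] q_used=1 → run H
t=10: queue=[H,E] q_used=2 → run H
t=11: queue=[H,E] q_used=3 → run H
t=12: queue=[E,H] q_used=0 → run E
t=13: queue=[E,H] q_used=1 → run E
t=14: queue=[H] q_used=0 → run H
t=15: queue=[H] q_used=1 → run H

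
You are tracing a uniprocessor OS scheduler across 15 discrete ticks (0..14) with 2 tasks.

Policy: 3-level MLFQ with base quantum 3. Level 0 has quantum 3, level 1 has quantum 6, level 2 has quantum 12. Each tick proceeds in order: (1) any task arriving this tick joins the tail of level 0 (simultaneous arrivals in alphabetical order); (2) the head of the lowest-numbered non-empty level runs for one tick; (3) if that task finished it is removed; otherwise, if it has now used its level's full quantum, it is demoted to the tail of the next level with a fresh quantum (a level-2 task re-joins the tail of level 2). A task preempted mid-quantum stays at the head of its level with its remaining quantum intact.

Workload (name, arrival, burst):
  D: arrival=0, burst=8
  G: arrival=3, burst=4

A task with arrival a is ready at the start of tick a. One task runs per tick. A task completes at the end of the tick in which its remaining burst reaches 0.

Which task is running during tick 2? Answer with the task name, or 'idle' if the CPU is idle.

t=0: L0/L1/L2 = D/-/- → run D
t=1: L0/L1/L2 = D/-/- → run D
t=2: L0/L1/L2 = D/-/- → run D
t=3: L0/L1/L2 = G/D/- → run G
t=4: L0/L1/L2 = G/D/- → run G
t=5: L0/L1/L2 = G/D/- → run G
t=6: L0/L1/L2 = -/DG/- → run D
t=7: L0/L1/L2 = -/DG/- → run D
t=8: L0/L1/L2 = -/DG/- → run D
t=9: L0/L1/L2 = -/DG/- → run D
t=10: L0/L1/L2 = -/DG/- → run D
t=11: L0/L1/L2 = -/G/- → run G
t=12: (idle)
t=13: (idle)
t=14: (idle)

running at tick 2 = D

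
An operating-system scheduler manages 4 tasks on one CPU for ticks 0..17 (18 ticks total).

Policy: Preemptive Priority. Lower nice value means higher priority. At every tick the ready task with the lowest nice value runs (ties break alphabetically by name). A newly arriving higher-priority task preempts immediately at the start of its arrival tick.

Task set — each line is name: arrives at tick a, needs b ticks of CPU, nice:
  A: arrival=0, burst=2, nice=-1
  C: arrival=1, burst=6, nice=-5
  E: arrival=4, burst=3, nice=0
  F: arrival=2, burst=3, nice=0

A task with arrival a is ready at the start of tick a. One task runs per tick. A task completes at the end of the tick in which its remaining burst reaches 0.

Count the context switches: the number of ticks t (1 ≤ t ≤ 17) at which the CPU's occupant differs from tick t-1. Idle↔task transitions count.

t=0: ready={A} → run A
t=1: ready={A,C} → run C
t=2: ready={A,C,F} → run C
t=3: ready={A,C,F} → run C
t=4: ready={A,C,E,F} → run C
t=5: ready={A,C,E,F} → run C
t=6: ready={A,C,E,F} → run C
t=7: ready={A,E,F} → run A
t=8: ready={E,F} → run E
t=9: ready={E,F} → run E
t=10: ready={E,F} → run E
t=11: ready={F} → run F
t=12: ready={F} → run F
t=13: ready={F} → run F
t=14: (idle)
t=15: (idle)
t=16: (idle)
t=17: (idle)

context switches = 5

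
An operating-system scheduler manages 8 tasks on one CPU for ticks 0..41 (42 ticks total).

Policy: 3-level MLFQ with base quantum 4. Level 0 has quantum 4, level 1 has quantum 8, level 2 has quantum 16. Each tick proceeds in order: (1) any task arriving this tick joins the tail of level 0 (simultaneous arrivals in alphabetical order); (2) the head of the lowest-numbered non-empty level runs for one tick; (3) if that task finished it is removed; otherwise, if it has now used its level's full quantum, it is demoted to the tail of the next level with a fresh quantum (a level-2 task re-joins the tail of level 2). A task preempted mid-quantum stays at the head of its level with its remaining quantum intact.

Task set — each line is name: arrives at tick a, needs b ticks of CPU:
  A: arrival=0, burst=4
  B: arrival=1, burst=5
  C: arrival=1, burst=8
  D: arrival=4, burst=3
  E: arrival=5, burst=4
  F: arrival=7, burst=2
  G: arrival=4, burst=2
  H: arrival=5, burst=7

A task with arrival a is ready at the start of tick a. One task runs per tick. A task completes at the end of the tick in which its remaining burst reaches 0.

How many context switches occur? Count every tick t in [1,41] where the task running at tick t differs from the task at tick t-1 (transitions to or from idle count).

context switches = 11

t=0: L0/L1/L2 = A/-/- → run A
t=1: L0/L1/L2 = ABC/-/- → run A
t=2: L0/L1/L2 = ABC/-/- → run A
t=3: L0/L1/L2 = ABC/-/- → run A
t=4: L0/L1/L2 = BCDG/-/- → run B
t=5: L0/L1/L2 = BCDGEH/-/- → run B
t=6: L0/L1/L2 = BCDGEH/-/- → run B
t=7: L0/L1/L2 = BCDGEHF/-/- → run B
t=8: L0/L1/L2 = CDGEHF/B/- → run C
t=9: L0/L1/L2 = CDGEHF/B/- → run C
t=10: L0/L1/L2 = CDGEHF/B/- → run C
t=11: L0/L1/L2 = CDGEHF/B/- → run C
t=12: L0/L1/L2 = DGEHF/BC/- → run D
t=13: L0/L1/L2 = DGEHF/BC/- → run D
t=14: L0/L1/L2 = DGEHF/BC/- → run D
t=15: L0/L1/L2 = GEHF/BC/- → run G
t=16: L0/L1/L2 = GEHF/BC/- → run G
t=17: L0/L1/L2 = EHF/BC/- → run E
t=18: L0/L1/L2 = EHF/BC/- → run E
t=19: L0/L1/L2 = EHF/BC/- → run E
t=20: L0/L1/L2 = EHF/BC/- → run E
t=21: L0/L1/L2 = HF/BC/- → run H
t=22: L0/L1/L2 = HF/BC/- → run H
t=23: L0/L1/L2 = HF/BC/- → run H
t=24: L0/L1/L2 = HF/BC/- → run H
t=25: L0/L1/L2 = F/BCH/- → run F
t=26: L0/L1/L2 = F/BCH/- → run F
t=27: L0/L1/L2 = -/BCH/- → run B
t=28: L0/L1/L2 = -/CH/- → run C
t=29: L0/L1/L2 = -/CH/- → run C
t=30: L0/L1/L2 = -/CH/- → run C
t=31: L0/L1/L2 = -/CH/- → run C
t=32: L0/L1/L2 = -/H/- → run H
t=33: L0/L1/L2 = -/H/- → run H
t=34: L0/L1/L2 = -/H/- → run H
t=35: (idle)
t=36: (idle)
t=37: (idle)
t=38: (idle)
t=39: (idle)
t=40: (idle)
t=41: (idle)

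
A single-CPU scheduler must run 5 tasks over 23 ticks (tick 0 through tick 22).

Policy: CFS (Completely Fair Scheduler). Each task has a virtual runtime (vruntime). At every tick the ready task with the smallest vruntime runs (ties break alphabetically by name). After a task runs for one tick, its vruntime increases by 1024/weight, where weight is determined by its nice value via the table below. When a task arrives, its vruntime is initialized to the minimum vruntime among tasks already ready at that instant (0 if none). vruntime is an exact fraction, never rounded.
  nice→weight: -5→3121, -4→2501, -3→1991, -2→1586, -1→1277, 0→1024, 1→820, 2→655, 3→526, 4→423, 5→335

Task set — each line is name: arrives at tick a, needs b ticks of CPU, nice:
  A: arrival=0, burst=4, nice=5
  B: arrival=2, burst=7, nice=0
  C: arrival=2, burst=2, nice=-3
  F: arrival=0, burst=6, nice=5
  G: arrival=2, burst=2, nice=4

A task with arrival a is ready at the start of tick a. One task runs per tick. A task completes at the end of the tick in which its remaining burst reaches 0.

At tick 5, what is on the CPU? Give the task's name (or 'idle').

running at tick 5 = F

t=0: vr[A=0 F=0] → run A
t=1: vr[A=1024/335 F=0] → run F
t=2: vr[A=1024/335 B=1024/335 C=1024/335 F=1024/335 G=1024/335] → run A
t=3: vr[A=2048/335 B=1024/335 C=1024/335 F=1024/335 G=1024/335] → run B
t=4: vr[A=2048/335 B=1359/335 C=1024/335 F=1024/335 G=1024/335] → run C
t=5: vr[A=2048/335 B=1359/335 C=2381824/666985 F=1024/335 G=1024/335] → run F
t=6: vr[A=2048/335 B=1359/335 C=2381824/666985 F=2048/335 G=1024/335] → run G
t=7: vr[A=2048/335 B=1359/335 C=2381824/666985 F=2048/335 G=776192/141705] → run C
t=8: vr[A=2048/335 B=1359/335 F=2048/335 G=776192/141705] → run B
t=9: vr[A=2048/335 B=1694/335 F=2048/335 G=776192/141705] → run B
t=10: vr[A=2048/335 B=2029/335 F=2048/335 G=776192/141705] → run G
t=11: vr[A=2048/335 B=2029/335 F=2048/335] → run B
t=12: vr[A=2048/335 B=2364/335 F=2048/335] → run A
t=13: vr[A=3072/335 B=2364/335 F=2048/335] → run F
t=14: vr[A=3072/335 B=2364/335 F=3072/335] → run B
t=15: vr[A=3072/335 B=2699/335 F=3072/335] → run B
t=16: vr[A=3072/335 B=3034/335 F=3072/335] → run B
t=17: vr[A=3072/335 F=3072/335] → run A
t=18: vr[F=3072/335] → run F
t=19: vr[F=4096/335] → run F
t=20: vr[F=1024/67] → run F
t=21: (idle)
t=22: (idle)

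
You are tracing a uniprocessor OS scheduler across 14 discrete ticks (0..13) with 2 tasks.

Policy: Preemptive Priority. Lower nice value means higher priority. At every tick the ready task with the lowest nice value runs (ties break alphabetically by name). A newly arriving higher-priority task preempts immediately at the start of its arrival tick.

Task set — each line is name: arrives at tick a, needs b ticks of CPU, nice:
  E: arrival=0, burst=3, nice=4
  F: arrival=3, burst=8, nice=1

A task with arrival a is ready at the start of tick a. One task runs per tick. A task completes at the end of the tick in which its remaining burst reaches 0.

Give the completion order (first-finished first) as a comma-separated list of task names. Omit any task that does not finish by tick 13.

t=0: ready={E} → run E
t=1: ready={E} → run E
t=2: ready={E} → run E
t=3: ready={F} → run F
t=4: ready={F} → run F
t=5: ready={F} → run F
t=6: ready={F} → run F
t=7: ready={F} → run F
t=8: ready={F} → run F
t=9: ready={F} → run F
t=10: ready={F} → run F
t=11: (idle)
t=12: (idle)
t=13: (idle)

completion order = E, F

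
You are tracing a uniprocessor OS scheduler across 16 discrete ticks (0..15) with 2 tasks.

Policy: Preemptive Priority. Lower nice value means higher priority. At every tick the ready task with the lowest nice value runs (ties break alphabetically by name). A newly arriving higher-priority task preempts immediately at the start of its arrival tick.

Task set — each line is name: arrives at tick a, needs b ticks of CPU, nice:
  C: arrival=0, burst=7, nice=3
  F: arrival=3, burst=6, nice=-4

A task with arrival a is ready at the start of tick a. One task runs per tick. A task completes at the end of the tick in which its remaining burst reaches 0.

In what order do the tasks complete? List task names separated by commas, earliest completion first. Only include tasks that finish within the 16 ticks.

t=0: ready={C} → run C
t=1: ready={C} → run C
t=2: ready={C} → run C
t=3: ready={C,F} → run F
t=4: ready={C,F} → run F
t=5: ready={C,F} → run F
t=6: ready={C,F} → run F
t=7: ready={C,F} → run F
t=8: ready={C,F} → run F
t=9: ready={C} → run C
t=10: ready={C} → run C
t=11: ready={C} → run C
t=12: ready={C} → run C
t=13: (idle)
t=14: (idle)
t=15: (idle)

completion order = F, C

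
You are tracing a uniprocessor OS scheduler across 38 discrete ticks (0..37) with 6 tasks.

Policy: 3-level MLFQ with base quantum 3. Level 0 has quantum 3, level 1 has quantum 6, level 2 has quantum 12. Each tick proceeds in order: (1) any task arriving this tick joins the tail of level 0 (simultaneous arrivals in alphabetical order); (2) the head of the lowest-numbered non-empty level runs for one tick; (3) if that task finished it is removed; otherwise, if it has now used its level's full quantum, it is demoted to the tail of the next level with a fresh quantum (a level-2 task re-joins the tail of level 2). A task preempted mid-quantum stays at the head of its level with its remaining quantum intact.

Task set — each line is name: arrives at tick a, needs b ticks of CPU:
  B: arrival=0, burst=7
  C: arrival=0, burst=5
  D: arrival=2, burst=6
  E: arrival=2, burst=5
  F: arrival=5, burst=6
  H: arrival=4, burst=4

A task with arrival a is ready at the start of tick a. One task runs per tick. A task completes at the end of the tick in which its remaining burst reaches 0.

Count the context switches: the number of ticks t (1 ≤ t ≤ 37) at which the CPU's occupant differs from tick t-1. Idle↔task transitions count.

t=0: L0/L1/L2 = BC/-/- → run B
t=1: L0/L1/L2 = BC/-/- → run B
t=2: L0/L1/L2 = BCDE/-/- → run B
t=3: L0/L1/L2 = CDE/B/- → run C
t=4: L0/L1/L2 = CDEH/B/- → run C
t=5: L0/L1/L2 = CDEHF/B/- → run C
t=6: L0/L1/L2 = DEHF/BC/- → run D
t=7: L0/L1/L2 = DEHF/BC/- → run D
t=8: L0/L1/L2 = DEHF/BC/- → run D
t=9: L0/L1/L2 = EHF/BCD/- → run E
t=10: L0/L1/L2 = EHF/BCD/- → run E
t=11: L0/L1/L2 = EHF/BCD/- → run E
t=12: L0/L1/L2 = HF/BCDE/- → run H
t=13: L0/L1/L2 = HF/BCDE/- → run H
t=14: L0/L1/L2 = HF/BCDE/- → run H
t=15: L0/L1/L2 = F/BCDEH/- → run F
t=16: L0/L1/L2 = F/BCDEH/- → run F
t=17: L0/L1/L2 = F/BCDEH/- → run F
t=18: L0/L1/L2 = -/BCDEHF/- → run B
t=19: L0/L1/L2 = -/BCDEHF/- → run B
t=20: L0/L1/L2 = -/BCDEHF/- → run B
t=21: L0/L1/L2 = -/BCDEHF/- → run B
t=22: L0/L1/L2 = -/CDEHF/- → run C
t=23: L0/L1/L2 = -/CDEHF/- → run C
t=24: L0/L1/L2 = -/DEHF/- → run D
t=25: L0/L1/L2 = -/DEHF/- → run D
t=26: L0/L1/L2 = -/DEHF/- → run D
t=27: L0/L1/L2 = -/EHF/- → run E
t=28: L0/L1/L2 = -/EHF/- → run E
t=29: L0/L1/L2 = -/HF/- → run H
t=30: L0/L1/L2 = -/F/- → run F
t=31: L0/L1/L2 = -/F/- → run F
t=32: L0/L1/L2 = -/F/- → run F
t=33: (idle)
t=34: (idle)
t=35: (idle)
t=36: (idle)
t=37: (idle)

context switches = 12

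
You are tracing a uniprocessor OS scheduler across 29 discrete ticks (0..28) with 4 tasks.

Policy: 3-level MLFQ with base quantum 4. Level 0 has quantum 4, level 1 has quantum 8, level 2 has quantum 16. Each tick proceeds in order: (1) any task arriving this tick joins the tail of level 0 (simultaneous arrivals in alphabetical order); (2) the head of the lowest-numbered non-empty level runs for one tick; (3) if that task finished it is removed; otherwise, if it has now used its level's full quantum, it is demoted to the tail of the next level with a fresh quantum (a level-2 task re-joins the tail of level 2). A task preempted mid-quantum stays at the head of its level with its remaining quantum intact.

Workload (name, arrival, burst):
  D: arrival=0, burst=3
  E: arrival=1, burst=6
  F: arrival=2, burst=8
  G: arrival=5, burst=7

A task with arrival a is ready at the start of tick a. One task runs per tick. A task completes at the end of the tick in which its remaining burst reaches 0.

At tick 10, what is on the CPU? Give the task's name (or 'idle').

running at tick 10 = F

t=0: L0/L1/L2 = D/-/- → run D
t=1: L0/L1/L2 = DE/-/- → run D
t=2: L0/L1/L2 = DEF/-/- → run D
t=3: L0/L1/L2 = EF/-/- → run E
t=4: L0/L1/L2 = EF/-/- → run E
t=5: L0/L1/L2 = EFG/-/- → run E
t=6: L0/L1/L2 = EFG/-/- → run E
t=7: L0/L1/L2 = FG/E/- → run F
t=8: L0/L1/L2 = FG/E/- → run F
t=9: L0/L1/L2 = FG/E/- → run F
t=10: L0/L1/L2 = FG/E/- → run F
t=11: L0/L1/L2 = G/EF/- → run G
t=12: L0/L1/L2 = G/EF/- → run G
t=13: L0/L1/L2 = G/EF/- → run G
t=14: L0/L1/L2 = G/EF/- → run G
t=15: L0/L1/L2 = -/EFG/- → run E
t=16: L0/L1/L2 = -/EFG/- → run E
t=17: L0/L1/L2 = -/FG/- → run F
t=18: L0/L1/L2 = -/FG/- → run F
t=19: L0/L1/L2 = -/FG/- → run F
t=20: L0/L1/L2 = -/FG/- → run F
t=21: L0/L1/L2 = -/G/- → run G
t=22: L0/L1/L2 = -/G/- → run G
t=23: L0/L1/L2 = -/G/- → run G
t=24: (idle)
t=25: (idle)
t=26: (idle)
t=27: (idle)
t=28: (idle)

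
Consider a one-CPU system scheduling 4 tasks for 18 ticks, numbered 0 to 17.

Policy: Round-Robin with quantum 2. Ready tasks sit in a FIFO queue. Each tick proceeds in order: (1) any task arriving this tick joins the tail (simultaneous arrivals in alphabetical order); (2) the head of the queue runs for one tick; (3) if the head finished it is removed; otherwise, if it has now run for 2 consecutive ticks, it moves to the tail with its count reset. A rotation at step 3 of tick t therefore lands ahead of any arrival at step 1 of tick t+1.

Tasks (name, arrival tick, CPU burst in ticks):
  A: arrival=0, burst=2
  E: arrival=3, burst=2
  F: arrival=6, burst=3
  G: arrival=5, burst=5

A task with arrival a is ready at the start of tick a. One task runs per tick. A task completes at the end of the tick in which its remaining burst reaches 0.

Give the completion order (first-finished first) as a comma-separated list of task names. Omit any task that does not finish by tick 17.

t=0: queue=[A] q_used=0 → run A
t=1: queue=[A] q_used=1 → run A
t=2: (idle)
t=3: queue=[E] q_used=0 → run E
t=4: queue=[E] q_used=1 → run E
t=5: queue=[G] q_used=0 → run G
t=6: queue=[G,F] q_used=1 → run G
t=7: queue=[F,G] q_used=0 → run F
t=8: queue=[F,G] q_used=1 → run F
t=9: queue=[G,F] q_used=0 → run G
t=10: queue=[G,F] q_used=1 → run G
t=11: queue=[F,G] q_used=0 → run F
t=12: queue=[G] q_used=0 → run G
t=13: (idle)
t=14: (idle)
t=15: (idle)
t=16: (idle)
t=17: (idle)

completion order = A, E, F, G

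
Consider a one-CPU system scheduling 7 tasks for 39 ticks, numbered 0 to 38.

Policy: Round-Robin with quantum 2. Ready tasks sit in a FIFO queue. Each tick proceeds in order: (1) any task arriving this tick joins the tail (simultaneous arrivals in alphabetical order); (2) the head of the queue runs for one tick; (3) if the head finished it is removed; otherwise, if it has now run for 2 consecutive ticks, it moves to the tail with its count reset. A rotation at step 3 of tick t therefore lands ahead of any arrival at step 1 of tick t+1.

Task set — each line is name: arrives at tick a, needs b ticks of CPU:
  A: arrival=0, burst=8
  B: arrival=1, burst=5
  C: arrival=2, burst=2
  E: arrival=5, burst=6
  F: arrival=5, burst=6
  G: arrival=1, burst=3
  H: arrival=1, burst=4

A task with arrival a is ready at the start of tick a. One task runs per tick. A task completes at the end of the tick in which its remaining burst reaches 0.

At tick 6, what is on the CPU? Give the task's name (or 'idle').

t=0: queue=[A] q_used=0 → run A
t=1: queue=[A,B,G,H] q_used=1 → run A
t=2: queue=[B,G,H,A,C] q_used=0 → run B
t=3: queue=[B,G,H,A,C] q_used=1 → run B
t=4: queue=[G,H,A,C,B] q_used=0 → run G
t=5: queue=[G,H,A,C,B,E,F] q_used=1 → run G
t=6: queue=[H,A,C,B,E,F,G] q_used=0 → run H
t=7: queue=[H,A,C,B,E,F,G] q_used=1 → run H
t=8: queue=[A,C,B,E,F,G,H] q_used=0 → run A
t=9: queue=[A,C,B,E,F,G,H] q_used=1 → run A
t=10: queue=[C,B,E,F,G,H,A] q_used=0 → run C
t=11: queue=[C,B,E,F,G,H,A] q_used=1 → run C
t=12: queue=[B,E,F,G,H,A] q_used=0 → run B
t=13: queue=[B,E,F,G,H,A] q_used=1 → run B
t=14: queue=[E,F,G,H,A,B] q_used=0 → run E
t=15: queue=[E,F,G,H,A,B] q_used=1 → run E
t=16: queue=[F,G,H,A,B,E] q_used=0 → run F
t=17: queue=[F,G,H,A,B,E] q_used=1 → run F
t=18: queue=[G,H,A,B,E,F] q_used=0 → run G
t=19: queue=[H,A,B,E,F] q_used=0 → run H
t=20: queue=[H,A,B,E,F] q_used=1 → run H
t=21: queue=[A,B,E,F] q_used=0 → run A
t=22: queue=[A,B,E,F] q_used=1 → run A
t=23: queue=[B,E,F,A] q_used=0 → run B
t=24: queue=[E,F,A] q_used=0 → run E
t=25: queue=[E,F,A] q_used=1 → run E
t=26: queue=[F,A,E] q_used=0 → run F
t=27: queue=[F,A,E] q_used=1 → run F
t=28: queue=[A,E,F] q_used=0 → run A
t=29: queue=[A,E,F] q_used=1 → run A
t=30: queue=[E,F] q_used=0 → run E
t=31: queue=[E,F] q_used=1 → run E
t=32: queue=[F] q_used=0 → run F
t=33: queue=[F] q_used=1 → run F
t=34: (idle)
t=35: (idle)
t=36: (idle)
t=37: (idle)
t=38: (idle)

running at tick 6 = H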